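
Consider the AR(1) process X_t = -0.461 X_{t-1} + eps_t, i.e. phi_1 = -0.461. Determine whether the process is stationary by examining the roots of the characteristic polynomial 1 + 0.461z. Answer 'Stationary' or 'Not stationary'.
\text{Stationary}

The AR(p) characteristic polynomial is P(z) = 1 + 0.461z.
Stationarity requires all roots to lie outside the unit circle, i.e. |z| > 1 for every root.
This is linear in z: 1 + (0.461) z = 0  =>  z = -1/(0.461) = -2.169197,  |z| = 2.169197.
Moduli of all roots: 2.1692.
All moduli strictly greater than 1? Yes.
Verdict: Stationary.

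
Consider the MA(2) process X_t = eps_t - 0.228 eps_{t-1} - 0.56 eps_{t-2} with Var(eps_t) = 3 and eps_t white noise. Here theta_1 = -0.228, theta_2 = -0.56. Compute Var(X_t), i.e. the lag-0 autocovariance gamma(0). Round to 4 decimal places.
\gamma(0) = 4.0968

For an MA(q) process X_t = eps_t + sum_i theta_i eps_{t-i} with
Var(eps_t) = sigma^2, the variance is
  gamma(0) = sigma^2 * (1 + sum_i theta_i^2).
  sum_i theta_i^2 = (-0.228)^2 + (-0.56)^2 = 0.051984 + 0.3136 = 0.365584.
  gamma(0) = 3 * (1 + 0.365584) = 3 * 1.365584 = 4.096752, which rounds to 4.0968.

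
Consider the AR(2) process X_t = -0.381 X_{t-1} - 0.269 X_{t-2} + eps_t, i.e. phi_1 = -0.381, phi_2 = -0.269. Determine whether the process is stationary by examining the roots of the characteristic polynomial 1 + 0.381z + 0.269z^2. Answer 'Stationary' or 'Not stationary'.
\text{Stationary}

The AR(p) characteristic polynomial is P(z) = 1 + 0.381z + 0.269z^2.
Stationarity requires all roots to lie outside the unit circle, i.e. |z| > 1 for every root.
Set 1 + (0.381) z + (0.269) z^2 = 0, i.e. a z^2 + b z + c = 0 with a = 0.269, b = 0.381, c = 1.
Discriminant D = b^2 - 4ac = (0.381)^2 - 4*(0.269)*1 = 0.145161 - (1.076) = -0.930839.
D < 0, so the roots are the complex-conjugate pair z = (-b +/- i sqrt(-D)) / (2a) = -0.7082 +/- 1.7933i.
For a conjugate pair |z|^2 = z * conj(z) = (product of roots) = c/a = 1/(0.269) = 3.717472, so |z| = sqrt(3.717472) = 1.9281 for both roots.
Moduli of all roots: 1.9281, 1.9281.
All moduli strictly greater than 1? Yes.
Verdict: Stationary.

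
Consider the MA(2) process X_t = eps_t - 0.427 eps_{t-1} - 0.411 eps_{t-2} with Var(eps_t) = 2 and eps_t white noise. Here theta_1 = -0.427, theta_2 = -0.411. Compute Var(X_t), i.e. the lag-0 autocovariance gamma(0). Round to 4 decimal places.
\gamma(0) = 2.7025

For an MA(q) process X_t = eps_t + sum_i theta_i eps_{t-i} with
Var(eps_t) = sigma^2, the variance is
  gamma(0) = sigma^2 * (1 + sum_i theta_i^2).
  sum_i theta_i^2 = (-0.427)^2 + (-0.411)^2 = 0.182329 + 0.168921 = 0.35125.
  gamma(0) = 2 * (1 + 0.35125) = 2 * 1.35125 = 2.7025.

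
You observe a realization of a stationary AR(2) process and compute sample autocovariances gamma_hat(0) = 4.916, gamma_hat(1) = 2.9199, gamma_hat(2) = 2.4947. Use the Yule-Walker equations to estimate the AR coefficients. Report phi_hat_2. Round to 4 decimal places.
\hat\phi_{2} = 0.2390

The Yule-Walker equations for an AR(p) process read, in matrix form,
  Gamma_p phi = r_p,   with   (Gamma_p)_{ij} = gamma(|i - j|),
                       (r_p)_i = gamma(i),   i,j = 1..p.
Substitute the sample gammas (Toeplitz matrix and right-hand side of size 2):
  Gamma_p = [[4.916, 2.9199], [2.9199, 4.916]]
  r_p     = [2.9199, 2.4947]
Written out:
  4.916 phi_1 + 2.9199 phi_2 = 2.9199
  2.9199 phi_1 + 4.916 phi_2 = 2.4947
Solve by Cramer's rule:
  det = gamma(0)^2 - gamma(1)^2 = (4.916)^2 - (2.9199)^2 = 24.167056 - 8.52581601 = 15.64123999
  phi_hat_1 = [gamma(1) gamma(0) - gamma(1) gamma(2)] / det = [(2.9199)(4.916) - (2.9199)(2.4947)] / 15.64123999 = 7.06995387 / 15.64123999 = 0.452
  phi_hat_2 = [gamma(0) gamma(2) - gamma(1)^2] / det = [(4.916)(2.4947) - (2.9199)^2] / 15.64123999 = 3.73812919 / 15.64123999 = 0.239
So phi_hat = [0.4520, 0.2390].
Therefore phi_hat_2 = 0.2390.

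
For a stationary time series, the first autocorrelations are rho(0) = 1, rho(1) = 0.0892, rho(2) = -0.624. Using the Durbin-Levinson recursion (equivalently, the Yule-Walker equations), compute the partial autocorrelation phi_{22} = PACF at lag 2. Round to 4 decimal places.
\phi_{22} = -0.6370

The PACF at lag k is phi_{kk}, the last component of the solution
to the Yule-Walker system G_k phi = r_k where
  (G_k)_{ij} = rho(|i - j|), (r_k)_i = rho(i), i,j = 1..k.
Equivalently, Durbin-Levinson gives phi_{kk} iteratively:
  phi_{11} = rho(1)
  phi_{kk} = [rho(k) - sum_{j=1..k-1} phi_{k-1,j} rho(k-j)]
            / [1 - sum_{j=1..k-1} phi_{k-1,j} rho(j)],
  phi_{k,j} = phi_{k-1,j} - phi_{kk} phi_{k-1,k-j},  j = 1..k-1.
Step k = 1:
  phi_11 = rho(1) = 0.0892.
Step k = 2:
  phi_22 = [rho(2) - phi_11 rho(1)] / [1 - phi_11 rho(1)] = [-0.624 - (0.0892)(0.0892)] / [1 - (0.0892)(0.0892)]
         = -0.63195664 / 0.99204336 = -0.637.
Therefore phi_{22} = -0.6370.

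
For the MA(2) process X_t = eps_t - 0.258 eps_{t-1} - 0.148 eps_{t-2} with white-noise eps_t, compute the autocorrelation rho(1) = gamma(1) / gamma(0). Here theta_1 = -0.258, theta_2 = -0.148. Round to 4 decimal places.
\rho(1) = -0.2019

For an MA(q) process with theta_0 = 1, the autocovariance is
  gamma(k) = sigma^2 * sum_{i=0..q-k} theta_i * theta_{i+k},
and rho(k) = gamma(k) / gamma(0). Sigma^2 cancels.
  numerator   = (1)*(-0.258) + (-0.258)*(-0.148) = -0.219816.
  denominator = (1)^2 + (-0.258)^2 + (-0.148)^2 = 1.088468.
  rho(1) = -0.219816 / 1.088468 = -0.2019.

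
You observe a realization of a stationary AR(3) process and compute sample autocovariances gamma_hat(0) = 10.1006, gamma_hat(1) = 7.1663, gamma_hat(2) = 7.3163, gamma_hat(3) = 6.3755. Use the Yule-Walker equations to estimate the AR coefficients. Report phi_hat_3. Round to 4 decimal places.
\hat\phi_{3} = 0.0760

The Yule-Walker equations for an AR(p) process read, in matrix form,
  Gamma_p phi = r_p,   with   (Gamma_p)_{ij} = gamma(|i - j|),
                       (r_p)_i = gamma(i),   i,j = 1..p.
Substitute the sample gammas (Toeplitz matrix and right-hand side of size 3):
  Gamma_p = [[10.1006, 7.1663, 7.3163], [7.1663, 10.1006, 7.1663], [7.3163, 7.1663, 10.1006]]
  r_p     = [7.1663, 7.3163, 6.3755]
Written out (R1..R3):
  (R1) 10.1006 phi_1 + 7.1663 phi_2 + 7.3163 phi_3 = 7.1663
  (R2) 7.1663 phi_1 + 10.1006 phi_2 + 7.1663 phi_3 = 7.3163
  (R3) 7.3163 phi_1 + 7.1663 phi_2 + 10.1006 phi_3 = 6.3755
Gaussian elimination:
  R2 <- R2 - (7.1663/10.1006) R1 = R2 - (0.709493) R1:  5.016164 phi_2 + 1.97544 phi_3 = 2.231864
  R3 <- R3 - (7.3163/10.1006) R1 = R3 - (0.724343) R1:  1.97544 phi_2 + 4.801089 phi_3 = 1.18464
  R3 <- R3 - (1.97544/5.016164) R2 = R3 - (0.393815) R2:  4.023131 phi_3 = 0.305699
Back-substitution:
  phi_hat_3 = 0.305699 / 4.023131 = 0.075985
  phi_hat_2 = (2.231864 - (1.97544)(0.075985)) / 5.016164 = 0.41501
  phi_hat_1 = (7.1663 - (7.1663)(0.41501) - (7.3163)(0.075985)) / 10.1006 = 0.360006
So phi_hat = [0.3600, 0.4150, 0.0760].
Therefore phi_hat_3 = 0.0760.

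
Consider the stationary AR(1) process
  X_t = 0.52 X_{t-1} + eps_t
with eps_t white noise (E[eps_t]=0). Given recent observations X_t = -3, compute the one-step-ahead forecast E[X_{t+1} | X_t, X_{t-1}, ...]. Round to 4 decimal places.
E[X_{t+1} \mid \mathcal F_t] = -1.5600

For an AR(p) model X_t = c + sum_i phi_i X_{t-i} + eps_t, the
one-step-ahead conditional mean is
  E[X_{t+1} | X_t, ...] = c + sum_i phi_i X_{t+1-i}.
Substitute known values:
  E[X_{t+1} | ...] = (0.52) * (-3)
                   = -1.5600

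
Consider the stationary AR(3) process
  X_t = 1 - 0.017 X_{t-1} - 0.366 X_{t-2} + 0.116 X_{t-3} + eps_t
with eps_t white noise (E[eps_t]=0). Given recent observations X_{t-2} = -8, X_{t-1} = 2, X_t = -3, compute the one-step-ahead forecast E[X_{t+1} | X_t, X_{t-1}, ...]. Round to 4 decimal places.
E[X_{t+1} \mid \mathcal F_t] = -0.6090

For an AR(p) model X_t = c + sum_i phi_i X_{t-i} + eps_t, the
one-step-ahead conditional mean is
  E[X_{t+1} | X_t, ...] = c + sum_i phi_i X_{t+1-i}.
Substitute known values:
  E[X_{t+1} | ...] = 1 + (-0.017) * (-3) + (-0.366) * (2) + (0.116) * (-8)
                   = -0.6090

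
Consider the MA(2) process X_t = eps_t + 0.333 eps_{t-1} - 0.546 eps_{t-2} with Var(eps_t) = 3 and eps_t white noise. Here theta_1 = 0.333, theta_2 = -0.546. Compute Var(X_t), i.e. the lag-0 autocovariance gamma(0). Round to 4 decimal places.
\gamma(0) = 4.2270

For an MA(q) process X_t = eps_t + sum_i theta_i eps_{t-i} with
Var(eps_t) = sigma^2, the variance is
  gamma(0) = sigma^2 * (1 + sum_i theta_i^2).
  sum_i theta_i^2 = (0.333)^2 + (-0.546)^2 = 0.110889 + 0.298116 = 0.409005.
  gamma(0) = 3 * (1 + 0.409005) = 3 * 1.409005 = 4.227015, which rounds to 4.2270.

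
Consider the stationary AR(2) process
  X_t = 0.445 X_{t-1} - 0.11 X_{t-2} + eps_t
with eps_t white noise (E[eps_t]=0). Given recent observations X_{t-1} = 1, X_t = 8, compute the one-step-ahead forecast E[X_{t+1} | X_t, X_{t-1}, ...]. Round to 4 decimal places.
E[X_{t+1} \mid \mathcal F_t] = 3.4500

For an AR(p) model X_t = c + sum_i phi_i X_{t-i} + eps_t, the
one-step-ahead conditional mean is
  E[X_{t+1} | X_t, ...] = c + sum_i phi_i X_{t+1-i}.
Substitute known values:
  E[X_{t+1} | ...] = (0.445) * (8) + (-0.11) * (1)
                   = 3.4500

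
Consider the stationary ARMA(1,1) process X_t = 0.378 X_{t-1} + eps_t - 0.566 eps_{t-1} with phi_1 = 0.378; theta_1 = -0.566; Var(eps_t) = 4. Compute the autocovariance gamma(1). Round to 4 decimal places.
\gamma(1) = -0.6897

Multiply the model equation by X_{t-k} and take expectations. With theta_0 = psi_0 = 1 and psi_j the MA(infinity) weights, this gives
  gamma(k) - sum_i phi_i gamma(k-i) = c_k,
  c_k = sigma^2 * sum_{j=k..q} theta_j psi_{j-k}   (c_k = 0 for k > q),
using gamma(-m) = gamma(m).
psi-weights needed (psi_j = theta_j + sum_i phi_i psi_{j-i}):
  psi_1 = theta_1 + phi_1 = -0.566 + (0.378) = -0.188
Right-hand sides:
  c_0 = sigma^2 (1 + theta_1 psi_1) = 4 * (1 + (-0.566)(-0.188)) = 4 * 1.106408 = 4.425632
  c_1 = sigma^2 theta_1 = 4 * (-0.566) = -2.264
  c_2 = 0
Equations for k = 0 and k = 1 (AR order 1):
  gamma(0) = phi_1 gamma(1) + c_0
  gamma(1) = phi_1 gamma(0) + c_1
Substituting the second into the first: gamma(0) (1 - phi_1^2) = c_0 + phi_1 c_1, so
  gamma(0) = (c_0 + phi_1 c_1) / (1 - phi_1^2) = (4.425632 + (0.378)(-2.264)) / (1 - (0.378)^2) = 3.56984 / 0.857116 = 4.164944.
  gamma(1) = phi_1 gamma(0) + c_1 = (0.378)(4.164944) + (-2.264) = -0.689651.
Therefore gamma(1) = -0.6897 (to 4 decimal places).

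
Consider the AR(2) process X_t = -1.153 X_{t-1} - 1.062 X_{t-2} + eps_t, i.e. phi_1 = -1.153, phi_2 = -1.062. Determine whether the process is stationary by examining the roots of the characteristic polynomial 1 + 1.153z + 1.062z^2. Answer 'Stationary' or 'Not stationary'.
\text{Not stationary}

The AR(p) characteristic polynomial is P(z) = 1 + 1.153z + 1.062z^2.
Stationarity requires all roots to lie outside the unit circle, i.e. |z| > 1 for every root.
Set 1 + (1.153) z + (1.062) z^2 = 0, i.e. a z^2 + b z + c = 0 with a = 1.062, b = 1.153, c = 1.
Discriminant D = b^2 - 4ac = (1.153)^2 - 4*(1.062)*1 = 1.329409 - (4.248) = -2.918591.
D < 0, so the roots are the complex-conjugate pair z = (-b +/- i sqrt(-D)) / (2a) = -0.5428 +/- 0.8043i.
For a conjugate pair |z|^2 = z * conj(z) = (product of roots) = c/a = 1/(1.062) = 0.94162, so |z| = sqrt(0.94162) = 0.9704 for both roots.
Moduli of all roots: 0.9704, 0.9704.
All moduli strictly greater than 1? No.
Verdict: Not stationary.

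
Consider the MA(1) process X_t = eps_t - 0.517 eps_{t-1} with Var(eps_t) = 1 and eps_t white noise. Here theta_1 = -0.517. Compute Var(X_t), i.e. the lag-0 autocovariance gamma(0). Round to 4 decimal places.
\gamma(0) = 1.2673

For an MA(q) process X_t = eps_t + sum_i theta_i eps_{t-i} with
Var(eps_t) = sigma^2, the variance is
  gamma(0) = sigma^2 * (1 + sum_i theta_i^2).
  sum_i theta_i^2 = (-0.517)^2 = 0.267289.
  gamma(0) = 1 * (1 + 0.267289) = 1 * 1.267289 = 1.267289, which rounds to 1.2673.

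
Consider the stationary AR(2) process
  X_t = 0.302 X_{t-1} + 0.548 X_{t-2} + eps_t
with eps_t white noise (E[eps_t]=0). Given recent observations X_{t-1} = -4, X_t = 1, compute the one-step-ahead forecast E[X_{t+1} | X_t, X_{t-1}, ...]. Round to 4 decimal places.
E[X_{t+1} \mid \mathcal F_t] = -1.8900

For an AR(p) model X_t = c + sum_i phi_i X_{t-i} + eps_t, the
one-step-ahead conditional mean is
  E[X_{t+1} | X_t, ...] = c + sum_i phi_i X_{t+1-i}.
Substitute known values:
  E[X_{t+1} | ...] = (0.302) * (1) + (0.548) * (-4)
                   = -1.8900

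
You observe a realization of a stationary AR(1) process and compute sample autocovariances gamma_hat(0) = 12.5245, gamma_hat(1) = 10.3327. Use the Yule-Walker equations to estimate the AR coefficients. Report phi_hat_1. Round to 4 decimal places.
\hat\phi_{1} = 0.8250

The Yule-Walker equations for an AR(p) process read, in matrix form,
  Gamma_p phi = r_p,   with   (Gamma_p)_{ij} = gamma(|i - j|),
                       (r_p)_i = gamma(i),   i,j = 1..p.
Substitute the sample gammas (Toeplitz matrix and right-hand side of size 1):
  Gamma_p = [[12.5245]]
  r_p     = [10.3327]
With p = 1 this is the single equation gamma(0) phi_1 = gamma(1):
  phi_hat_1 = gamma(1) / gamma(0) = 10.3327 / 12.5245 = 0.8250.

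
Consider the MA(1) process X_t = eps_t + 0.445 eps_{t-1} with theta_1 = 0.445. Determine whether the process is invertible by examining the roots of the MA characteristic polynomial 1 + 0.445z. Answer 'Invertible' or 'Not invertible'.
\text{Invertible}

The MA(q) characteristic polynomial is P(z) = 1 + 0.445z.
Invertibility requires all roots to lie outside the unit circle, i.e. |z| > 1 for every root.
This is linear in z: 1 + (0.445) z = 0  =>  z = -1/(0.445) = -2.247191,  |z| = 2.247191.
Moduli of all roots: 2.2472.
All moduli strictly greater than 1? Yes.
Verdict: Invertible.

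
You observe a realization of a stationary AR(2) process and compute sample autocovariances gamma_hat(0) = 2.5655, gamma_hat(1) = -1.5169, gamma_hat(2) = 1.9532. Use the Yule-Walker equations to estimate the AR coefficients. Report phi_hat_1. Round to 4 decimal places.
\hat\phi_{1} = -0.2170

The Yule-Walker equations for an AR(p) process read, in matrix form,
  Gamma_p phi = r_p,   with   (Gamma_p)_{ij} = gamma(|i - j|),
                       (r_p)_i = gamma(i),   i,j = 1..p.
Substitute the sample gammas (Toeplitz matrix and right-hand side of size 2):
  Gamma_p = [[2.5655, -1.5169], [-1.5169, 2.5655]]
  r_p     = [-1.5169, 1.9532]
Written out:
  2.5655 phi_1 - 1.5169 phi_2 = -1.5169
  -1.5169 phi_1 + 2.5655 phi_2 = 1.9532
Solve by Cramer's rule:
  det = gamma(0)^2 - gamma(1)^2 = (2.5655)^2 - (-1.5169)^2 = 6.58179025 - 2.30098561 = 4.28080464
  phi_hat_1 = [gamma(1) gamma(0) - gamma(1) gamma(2)] / det = [(-1.5169)(2.5655) - (-1.5169)(1.9532)] / 4.28080464 = -0.92879787 / 4.28080464 = -0.217
  phi_hat_2 = [gamma(0) gamma(2) - gamma(1)^2] / det = [(2.5655)(1.9532) - (-1.5169)^2] / 4.28080464 = 2.70994899 / 4.28080464 = 0.633
So phi_hat = [-0.2170, 0.6330].
Therefore phi_hat_1 = -0.2170.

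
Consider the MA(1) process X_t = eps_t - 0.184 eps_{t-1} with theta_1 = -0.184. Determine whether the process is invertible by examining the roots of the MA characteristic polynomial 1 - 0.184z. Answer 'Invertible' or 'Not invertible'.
\text{Invertible}

The MA(q) characteristic polynomial is P(z) = 1 - 0.184z.
Invertibility requires all roots to lie outside the unit circle, i.e. |z| > 1 for every root.
This is linear in z: 1 + (-0.184) z = 0  =>  z = -1/(-0.184) = 5.434783,  |z| = 5.434783.
Moduli of all roots: 5.4348.
All moduli strictly greater than 1? Yes.
Verdict: Invertible.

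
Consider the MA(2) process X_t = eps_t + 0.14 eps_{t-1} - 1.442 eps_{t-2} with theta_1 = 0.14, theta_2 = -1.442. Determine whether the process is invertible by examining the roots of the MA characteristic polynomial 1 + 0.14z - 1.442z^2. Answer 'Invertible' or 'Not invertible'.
\text{Not invertible}

The MA(q) characteristic polynomial is P(z) = 1 + 0.14z - 1.442z^2.
Invertibility requires all roots to lie outside the unit circle, i.e. |z| > 1 for every root.
Set 1 + (0.14) z + (-1.442) z^2 = 0, i.e. a z^2 + b z + c = 0 with a = -1.442, b = 0.14, c = 1.
Discriminant D = b^2 - 4ac = (0.14)^2 - 4*(-1.442)*1 = 0.0196 - (-5.768) = 5.7876.
D >= 0, so the roots are real: z = (-b +/- sqrt(D)) / (2a) = (-0.14 +/- 2.405743) / (-2.884).
  z_1 = (-0.14 + 2.405743) / (-2.884) = -0.7856,   |z_1| = 0.7856.
  z_2 = (-0.14 - 2.405743) / (-2.884) = 0.8827,   |z_2| = 0.8827.
Moduli of all roots: 0.7856, 0.8827.
All moduli strictly greater than 1? No.
Verdict: Not invertible.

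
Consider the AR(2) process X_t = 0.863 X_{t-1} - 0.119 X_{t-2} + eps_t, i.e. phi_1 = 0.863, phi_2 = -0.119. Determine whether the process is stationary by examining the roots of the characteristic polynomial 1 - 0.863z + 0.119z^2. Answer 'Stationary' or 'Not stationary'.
\text{Stationary}

The AR(p) characteristic polynomial is P(z) = 1 - 0.863z + 0.119z^2.
Stationarity requires all roots to lie outside the unit circle, i.e. |z| > 1 for every root.
Set 1 + (-0.863) z + (0.119) z^2 = 0, i.e. a z^2 + b z + c = 0 with a = 0.119, b = -0.863, c = 1.
Discriminant D = b^2 - 4ac = (-0.863)^2 - 4*(0.119)*1 = 0.744769 - (0.476) = 0.268769.
D >= 0, so the roots are real: z = (-b +/- sqrt(D)) / (2a) = (0.863 +/- 0.518429) / (0.238).
  z_1 = (0.863 + 0.518429) / (0.238) = 5.8043,   |z_1| = 5.8043.
  z_2 = (0.863 - 0.518429) / (0.238) = 1.4478,   |z_2| = 1.4478.
Moduli of all roots: 5.8043, 1.4478.
All moduli strictly greater than 1? Yes.
Verdict: Stationary.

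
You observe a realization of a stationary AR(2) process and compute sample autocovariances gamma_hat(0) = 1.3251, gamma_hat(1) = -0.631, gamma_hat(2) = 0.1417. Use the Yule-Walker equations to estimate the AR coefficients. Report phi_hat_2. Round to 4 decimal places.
\hat\phi_{2} = -0.1550

The Yule-Walker equations for an AR(p) process read, in matrix form,
  Gamma_p phi = r_p,   with   (Gamma_p)_{ij} = gamma(|i - j|),
                       (r_p)_i = gamma(i),   i,j = 1..p.
Substitute the sample gammas (Toeplitz matrix and right-hand side of size 2):
  Gamma_p = [[1.3251, -0.631], [-0.631, 1.3251]]
  r_p     = [-0.631, 0.1417]
Written out:
  1.3251 phi_1 - 0.631 phi_2 = -0.631
  -0.631 phi_1 + 1.3251 phi_2 = 0.1417
Solve by Cramer's rule:
  det = gamma(0)^2 - gamma(1)^2 = (1.3251)^2 - (-0.631)^2 = 1.75589001 - 0.398161 = 1.35772901
  phi_hat_1 = [gamma(1) gamma(0) - gamma(1) gamma(2)] / det = [(-0.631)(1.3251) - (-0.631)(0.1417)] / 1.35772901 = -0.7467254 / 1.35772901 = -0.55
  phi_hat_2 = [gamma(0) gamma(2) - gamma(1)^2] / det = [(1.3251)(0.1417) - (-0.631)^2] / 1.35772901 = -0.21039433 / 1.35772901 = -0.155
So phi_hat = [-0.5500, -0.1550].
Therefore phi_hat_2 = -0.1550.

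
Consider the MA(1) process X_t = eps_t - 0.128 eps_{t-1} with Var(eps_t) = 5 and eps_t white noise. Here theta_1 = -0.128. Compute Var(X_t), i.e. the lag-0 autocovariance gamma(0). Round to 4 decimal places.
\gamma(0) = 5.0819

For an MA(q) process X_t = eps_t + sum_i theta_i eps_{t-i} with
Var(eps_t) = sigma^2, the variance is
  gamma(0) = sigma^2 * (1 + sum_i theta_i^2).
  sum_i theta_i^2 = (-0.128)^2 = 0.016384.
  gamma(0) = 5 * (1 + 0.016384) = 5 * 1.016384 = 5.08192, which rounds to 5.0819.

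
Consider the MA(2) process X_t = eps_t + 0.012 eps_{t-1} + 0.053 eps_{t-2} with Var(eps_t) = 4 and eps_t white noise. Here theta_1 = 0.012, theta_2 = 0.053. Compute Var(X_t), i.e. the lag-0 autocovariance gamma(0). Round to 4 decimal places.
\gamma(0) = 4.0118

For an MA(q) process X_t = eps_t + sum_i theta_i eps_{t-i} with
Var(eps_t) = sigma^2, the variance is
  gamma(0) = sigma^2 * (1 + sum_i theta_i^2).
  sum_i theta_i^2 = (0.012)^2 + (0.053)^2 = 0.000144 + 0.002809 = 0.002953.
  gamma(0) = 4 * (1 + 0.002953) = 4 * 1.002953 = 4.011812, which rounds to 4.0118.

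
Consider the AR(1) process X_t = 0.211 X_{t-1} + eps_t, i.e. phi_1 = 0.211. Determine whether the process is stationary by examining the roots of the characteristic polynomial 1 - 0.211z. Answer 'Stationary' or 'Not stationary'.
\text{Stationary}

The AR(p) characteristic polynomial is P(z) = 1 - 0.211z.
Stationarity requires all roots to lie outside the unit circle, i.e. |z| > 1 for every root.
This is linear in z: 1 + (-0.211) z = 0  =>  z = -1/(-0.211) = 4.739336,  |z| = 4.739336.
Moduli of all roots: 4.7393.
All moduli strictly greater than 1? Yes.
Verdict: Stationary.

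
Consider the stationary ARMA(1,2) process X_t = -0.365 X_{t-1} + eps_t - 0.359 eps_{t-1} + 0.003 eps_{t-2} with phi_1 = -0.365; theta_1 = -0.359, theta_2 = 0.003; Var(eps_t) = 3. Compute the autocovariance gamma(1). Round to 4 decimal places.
\gamma(1) = -2.8427

Multiply the model equation by X_{t-k} and take expectations. With theta_0 = psi_0 = 1 and psi_j the MA(infinity) weights, this gives
  gamma(k) - sum_i phi_i gamma(k-i) = c_k,
  c_k = sigma^2 * sum_{j=k..q} theta_j psi_{j-k}   (c_k = 0 for k > q),
using gamma(-m) = gamma(m).
psi-weights needed (psi_j = theta_j + sum_i phi_i psi_{j-i}):
  psi_1 = theta_1 + phi_1 = -0.359 + (-0.365) = -0.724
  psi_2 = theta_2 + phi_1 psi_1 = 0.003 + (-0.365)(-0.724) = 0.26726
Right-hand sides:
  c_0 = sigma^2 (1 + theta_1 psi_1 + theta_2 psi_2) = 3 * (1 + (-0.359)(-0.724) + (0.003)(0.26726)) = 3 * 1.260718 = 3.782153
  c_1 = sigma^2 (theta_1 + theta_2 psi_1) = 3 * (-0.359 + (0.003)(-0.724)) = -1.083516
  c_2 = sigma^2 theta_2 = 3 * (0.003) = 0.009
Equations for k = 0 and k = 1 (AR order 1):
  gamma(0) = phi_1 gamma(1) + c_0
  gamma(1) = phi_1 gamma(0) + c_1
Substituting the second into the first: gamma(0) (1 - phi_1^2) = c_0 + phi_1 c_1, so
  gamma(0) = (c_0 + phi_1 c_1) / (1 - phi_1^2) = (3.782153 + (-0.365)(-1.083516)) / (1 - (-0.365)^2) = 4.177637 / 0.866775 = 4.819748.
  gamma(1) = phi_1 gamma(0) + c_1 = (-0.365)(4.819748) + (-1.083516) = -2.842724.
Therefore gamma(1) = -2.8427 (to 4 decimal places).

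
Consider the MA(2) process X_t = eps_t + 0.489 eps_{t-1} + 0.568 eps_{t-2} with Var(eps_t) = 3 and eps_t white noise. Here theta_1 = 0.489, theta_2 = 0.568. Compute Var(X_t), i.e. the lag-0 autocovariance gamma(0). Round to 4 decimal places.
\gamma(0) = 4.6852

For an MA(q) process X_t = eps_t + sum_i theta_i eps_{t-i} with
Var(eps_t) = sigma^2, the variance is
  gamma(0) = sigma^2 * (1 + sum_i theta_i^2).
  sum_i theta_i^2 = (0.489)^2 + (0.568)^2 = 0.239121 + 0.322624 = 0.561745.
  gamma(0) = 3 * (1 + 0.561745) = 3 * 1.561745 = 4.685235, which rounds to 4.6852.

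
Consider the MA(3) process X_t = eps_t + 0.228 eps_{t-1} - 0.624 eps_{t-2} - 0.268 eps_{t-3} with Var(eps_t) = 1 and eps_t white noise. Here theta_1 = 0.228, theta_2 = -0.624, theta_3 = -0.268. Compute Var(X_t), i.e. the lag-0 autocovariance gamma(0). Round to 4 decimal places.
\gamma(0) = 1.5132

For an MA(q) process X_t = eps_t + sum_i theta_i eps_{t-i} with
Var(eps_t) = sigma^2, the variance is
  gamma(0) = sigma^2 * (1 + sum_i theta_i^2).
  sum_i theta_i^2 = (0.228)^2 + (-0.624)^2 + (-0.268)^2 = 0.051984 + 0.389376 + 0.071824 = 0.513184.
  gamma(0) = 1 * (1 + 0.513184) = 1 * 1.513184 = 1.513184, which rounds to 1.5132.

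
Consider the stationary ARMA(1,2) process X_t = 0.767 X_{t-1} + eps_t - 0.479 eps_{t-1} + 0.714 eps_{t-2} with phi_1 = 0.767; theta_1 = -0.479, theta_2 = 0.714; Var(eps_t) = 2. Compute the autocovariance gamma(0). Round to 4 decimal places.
\gamma(0) = 6.4117

Multiply the model equation by X_{t-k} and take expectations. With theta_0 = psi_0 = 1 and psi_j the MA(infinity) weights, this gives
  gamma(k) - sum_i phi_i gamma(k-i) = c_k,
  c_k = sigma^2 * sum_{j=k..q} theta_j psi_{j-k}   (c_k = 0 for k > q),
using gamma(-m) = gamma(m).
psi-weights needed (psi_j = theta_j + sum_i phi_i psi_{j-i}):
  psi_1 = theta_1 + phi_1 = -0.479 + (0.767) = 0.288
  psi_2 = theta_2 + phi_1 psi_1 = 0.714 + (0.767)(0.288) = 0.934896
Right-hand sides:
  c_0 = sigma^2 (1 + theta_1 psi_1 + theta_2 psi_2) = 2 * (1 + (-0.479)(0.288) + (0.714)(0.934896)) = 2 * 1.529564 = 3.059127
  c_1 = sigma^2 (theta_1 + theta_2 psi_1) = 2 * (-0.479 + (0.714)(0.288)) = -0.546736
  c_2 = sigma^2 theta_2 = 2 * (0.714) = 1.428
Equations for k = 0 and k = 1 (AR order 1):
  gamma(0) = phi_1 gamma(1) + c_0
  gamma(1) = phi_1 gamma(0) + c_1
Substituting the second into the first: gamma(0) (1 - phi_1^2) = c_0 + phi_1 c_1, so
  gamma(0) = (c_0 + phi_1 c_1) / (1 - phi_1^2) = (3.059127 + (0.767)(-0.546736)) / (1 - (0.767)^2) = 2.639781 / 0.411711 = 6.411733.
Therefore gamma(0) = 6.4117 (to 4 decimal places).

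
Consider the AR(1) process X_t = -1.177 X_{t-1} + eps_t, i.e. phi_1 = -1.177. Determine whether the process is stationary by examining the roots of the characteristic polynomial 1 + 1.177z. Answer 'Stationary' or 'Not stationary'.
\text{Not stationary}

The AR(p) characteristic polynomial is P(z) = 1 + 1.177z.
Stationarity requires all roots to lie outside the unit circle, i.e. |z| > 1 for every root.
This is linear in z: 1 + (1.177) z = 0  =>  z = -1/(1.177) = -0.849618,  |z| = 0.849618.
Moduli of all roots: 0.8496.
All moduli strictly greater than 1? No.
Verdict: Not stationary.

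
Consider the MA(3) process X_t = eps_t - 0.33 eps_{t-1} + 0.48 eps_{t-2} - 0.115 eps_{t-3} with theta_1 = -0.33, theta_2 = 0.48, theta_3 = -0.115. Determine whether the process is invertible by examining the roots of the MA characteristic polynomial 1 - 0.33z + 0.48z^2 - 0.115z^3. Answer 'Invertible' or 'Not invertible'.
\text{Invertible}

The MA(q) characteristic polynomial is P(z) = 1 - 0.33z + 0.48z^2 - 0.115z^3.
Invertibility requires all roots to lie outside the unit circle, i.e. |z| > 1 for every root.
Degree 3: look for a simple real root z0 first, then factor out (1 - z/z0) and solve the remaining quadratic.
Testing z0 = 4: P(4) = 1 + (-0.33)(4) + (0.48)(4)^2 + (-0.115)(4)^3
  = 1 + (-1.32) + (7.68) + (-7.36) = 0.  So z_0 = 4 is a root, |z_0| = 4.
Divide out the factor (1 - 0.25 z) = (1 - z/z0) (since 1/z0 = 0.25):
  P(z) = (1 - 0.25 z)(1 + (-0.08) z + (0.46) z^2)
  [check: z-coef -0.08 - (0.25) = -0.33; z^2-coef 0.46 - (0.25)(-0.08) = 0.48; z^3-coef -(0.25)(0.46) = -0.115.]
Remaining roots from the quadratic factor 1 + (-0.08) z + (0.46) z^2:
  Set 1 + (-0.08) z + (0.46) z^2 = 0, i.e. a z^2 + b z + c = 0 with a = 0.46, b = -0.08, c = 1.
  Discriminant D = b^2 - 4ac = (-0.08)^2 - 4*(0.46)*1 = 0.0064 - (1.84) = -1.8336.
  D < 0, so the roots are the complex-conjugate pair z = (-b +/- i sqrt(-D)) / (2a) = 0.087 +/- 1.4719i.
  For a conjugate pair |z|^2 = z * conj(z) = (product of roots) = c/a = 1/(0.46) = 2.173913, so |z| = sqrt(2.173913) = 1.4744 for both roots.
Moduli of all roots: 4.0000, 1.4744, 1.4744.
All moduli strictly greater than 1? Yes.
Verdict: Invertible.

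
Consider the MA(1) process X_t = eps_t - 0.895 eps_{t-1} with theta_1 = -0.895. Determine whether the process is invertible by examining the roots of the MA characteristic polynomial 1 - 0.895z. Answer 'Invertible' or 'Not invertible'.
\text{Invertible}

The MA(q) characteristic polynomial is P(z) = 1 - 0.895z.
Invertibility requires all roots to lie outside the unit circle, i.e. |z| > 1 for every root.
This is linear in z: 1 + (-0.895) z = 0  =>  z = -1/(-0.895) = 1.117318,  |z| = 1.117318.
Moduli of all roots: 1.1173.
All moduli strictly greater than 1? Yes.
Verdict: Invertible.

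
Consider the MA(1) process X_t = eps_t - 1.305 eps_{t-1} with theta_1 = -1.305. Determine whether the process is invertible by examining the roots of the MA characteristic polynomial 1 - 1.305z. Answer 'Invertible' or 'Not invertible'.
\text{Not invertible}

The MA(q) characteristic polynomial is P(z) = 1 - 1.305z.
Invertibility requires all roots to lie outside the unit circle, i.e. |z| > 1 for every root.
This is linear in z: 1 + (-1.305) z = 0  =>  z = -1/(-1.305) = 0.766284,  |z| = 0.766284.
Moduli of all roots: 0.7663.
All moduli strictly greater than 1? No.
Verdict: Not invertible.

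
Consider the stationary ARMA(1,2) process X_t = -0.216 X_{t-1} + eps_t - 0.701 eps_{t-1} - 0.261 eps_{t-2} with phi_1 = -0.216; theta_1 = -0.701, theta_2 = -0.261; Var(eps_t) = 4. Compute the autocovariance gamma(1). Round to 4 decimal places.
\gamma(1) = -3.4408

Multiply the model equation by X_{t-k} and take expectations. With theta_0 = psi_0 = 1 and psi_j the MA(infinity) weights, this gives
  gamma(k) - sum_i phi_i gamma(k-i) = c_k,
  c_k = sigma^2 * sum_{j=k..q} theta_j psi_{j-k}   (c_k = 0 for k > q),
using gamma(-m) = gamma(m).
psi-weights needed (psi_j = theta_j + sum_i phi_i psi_{j-i}):
  psi_1 = theta_1 + phi_1 = -0.701 + (-0.216) = -0.917
  psi_2 = theta_2 + phi_1 psi_1 = -0.261 + (-0.216)(-0.917) = -0.062928
Right-hand sides:
  c_0 = sigma^2 (1 + theta_1 psi_1 + theta_2 psi_2) = 4 * (1 + (-0.701)(-0.917) + (-0.261)(-0.062928)) = 4 * 1.659241 = 6.636965
  c_1 = sigma^2 (theta_1 + theta_2 psi_1) = 4 * (-0.701 + (-0.261)(-0.917)) = -1.846652
  c_2 = sigma^2 theta_2 = 4 * (-0.261) = -1.044
Equations for k = 0 and k = 1 (AR order 1):
  gamma(0) = phi_1 gamma(1) + c_0
  gamma(1) = phi_1 gamma(0) + c_1
Substituting the second into the first: gamma(0) (1 - phi_1^2) = c_0 + phi_1 c_1, so
  gamma(0) = (c_0 + phi_1 c_1) / (1 - phi_1^2) = (6.636965 + (-0.216)(-1.846652)) / (1 - (-0.216)^2) = 7.035842 / 0.953344 = 7.380171.
  gamma(1) = phi_1 gamma(0) + c_1 = (-0.216)(7.380171) + (-1.846652) = -3.440769.
Therefore gamma(1) = -3.4408 (to 4 decimal places).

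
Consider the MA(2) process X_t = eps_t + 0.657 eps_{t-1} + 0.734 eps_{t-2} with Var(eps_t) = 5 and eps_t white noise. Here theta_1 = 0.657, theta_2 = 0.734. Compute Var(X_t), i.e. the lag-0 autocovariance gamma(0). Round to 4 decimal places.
\gamma(0) = 9.8520

For an MA(q) process X_t = eps_t + sum_i theta_i eps_{t-i} with
Var(eps_t) = sigma^2, the variance is
  gamma(0) = sigma^2 * (1 + sum_i theta_i^2).
  sum_i theta_i^2 = (0.657)^2 + (0.734)^2 = 0.431649 + 0.538756 = 0.970405.
  gamma(0) = 5 * (1 + 0.970405) = 5 * 1.970405 = 9.852025, which rounds to 9.8520.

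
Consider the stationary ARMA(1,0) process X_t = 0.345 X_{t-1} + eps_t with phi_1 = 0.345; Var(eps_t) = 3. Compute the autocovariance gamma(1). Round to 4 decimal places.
\gamma(1) = 1.1748

Multiply the model equation by X_{t-k} and take expectations. With theta_0 = psi_0 = 1 and psi_j the MA(infinity) weights, this gives
  gamma(k) - sum_i phi_i gamma(k-i) = c_k,
  c_k = sigma^2 * sum_{j=k..q} theta_j psi_{j-k}   (c_k = 0 for k > q),
using gamma(-m) = gamma(m).
Pure AR (q = 0): c_0 = sigma^2 = 3, c_k = 0 for k >= 1.
Equations for k = 0 and k = 1 (AR order 1):
  gamma(0) = phi_1 gamma(1) + c_0
  gamma(1) = phi_1 gamma(0) + c_1
Substituting the second into the first: gamma(0) (1 - phi_1^2) = c_0 + phi_1 c_1, so
  gamma(0) = c_0 / (1 - phi_1^2) = 3 / (1 - (0.345)^2) = 3 / 0.880975 = 3.405318.
  gamma(1) = phi_1 gamma(0) = (0.345)(3.405318) = 1.174835.
Therefore gamma(1) = 1.1748 (to 4 decimal places).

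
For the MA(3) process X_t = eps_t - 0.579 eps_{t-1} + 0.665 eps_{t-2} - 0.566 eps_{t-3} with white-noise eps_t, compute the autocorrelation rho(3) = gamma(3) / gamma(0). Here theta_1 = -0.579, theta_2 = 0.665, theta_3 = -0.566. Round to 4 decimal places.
\rho(3) = -0.2698

For an MA(q) process with theta_0 = 1, the autocovariance is
  gamma(k) = sigma^2 * sum_{i=0..q-k} theta_i * theta_{i+k},
and rho(k) = gamma(k) / gamma(0). Sigma^2 cancels.
  numerator   = (1)*(-0.566) = -0.566.
  denominator = (1)^2 + (-0.579)^2 + (0.665)^2 + (-0.566)^2 = 2.097822.
  rho(3) = -0.566 / 2.097822 = -0.2698.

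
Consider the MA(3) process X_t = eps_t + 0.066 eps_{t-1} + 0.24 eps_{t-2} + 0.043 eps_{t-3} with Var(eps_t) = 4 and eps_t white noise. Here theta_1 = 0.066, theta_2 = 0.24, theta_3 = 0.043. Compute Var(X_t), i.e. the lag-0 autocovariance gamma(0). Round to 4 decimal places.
\gamma(0) = 4.2552

For an MA(q) process X_t = eps_t + sum_i theta_i eps_{t-i} with
Var(eps_t) = sigma^2, the variance is
  gamma(0) = sigma^2 * (1 + sum_i theta_i^2).
  sum_i theta_i^2 = (0.066)^2 + (0.24)^2 + (0.043)^2 = 0.004356 + 0.0576 + 0.001849 = 0.063805.
  gamma(0) = 4 * (1 + 0.063805) = 4 * 1.063805 = 4.25522, which rounds to 4.2552.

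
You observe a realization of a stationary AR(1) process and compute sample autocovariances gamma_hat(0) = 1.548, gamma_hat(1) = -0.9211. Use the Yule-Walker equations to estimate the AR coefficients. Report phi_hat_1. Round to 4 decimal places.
\hat\phi_{1} = -0.5950

The Yule-Walker equations for an AR(p) process read, in matrix form,
  Gamma_p phi = r_p,   with   (Gamma_p)_{ij} = gamma(|i - j|),
                       (r_p)_i = gamma(i),   i,j = 1..p.
Substitute the sample gammas (Toeplitz matrix and right-hand side of size 1):
  Gamma_p = [[1.548]]
  r_p     = [-0.9211]
With p = 1 this is the single equation gamma(0) phi_1 = gamma(1):
  phi_hat_1 = gamma(1) / gamma(0) = -0.9211 / 1.548 = -0.5950.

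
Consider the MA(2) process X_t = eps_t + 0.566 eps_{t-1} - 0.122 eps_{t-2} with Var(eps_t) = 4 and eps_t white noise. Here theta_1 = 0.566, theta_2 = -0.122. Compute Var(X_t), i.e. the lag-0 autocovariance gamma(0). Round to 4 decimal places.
\gamma(0) = 5.3410

For an MA(q) process X_t = eps_t + sum_i theta_i eps_{t-i} with
Var(eps_t) = sigma^2, the variance is
  gamma(0) = sigma^2 * (1 + sum_i theta_i^2).
  sum_i theta_i^2 = (0.566)^2 + (-0.122)^2 = 0.320356 + 0.014884 = 0.33524.
  gamma(0) = 4 * (1 + 0.33524) = 4 * 1.33524 = 5.34096, which rounds to 5.3410.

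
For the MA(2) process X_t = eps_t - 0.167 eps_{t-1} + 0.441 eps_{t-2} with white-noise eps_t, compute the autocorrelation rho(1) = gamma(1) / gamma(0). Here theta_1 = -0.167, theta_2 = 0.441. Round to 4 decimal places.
\rho(1) = -0.1969

For an MA(q) process with theta_0 = 1, the autocovariance is
  gamma(k) = sigma^2 * sum_{i=0..q-k} theta_i * theta_{i+k},
and rho(k) = gamma(k) / gamma(0). Sigma^2 cancels.
  numerator   = (1)*(-0.167) + (-0.167)*(0.441) = -0.240647.
  denominator = (1)^2 + (-0.167)^2 + (0.441)^2 = 1.22237.
  rho(1) = -0.240647 / 1.22237 = -0.1969.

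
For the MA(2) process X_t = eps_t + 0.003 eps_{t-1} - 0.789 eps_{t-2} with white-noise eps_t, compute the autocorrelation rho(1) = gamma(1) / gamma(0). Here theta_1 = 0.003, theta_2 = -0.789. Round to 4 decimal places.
\rho(1) = 0.0004

For an MA(q) process with theta_0 = 1, the autocovariance is
  gamma(k) = sigma^2 * sum_{i=0..q-k} theta_i * theta_{i+k},
and rho(k) = gamma(k) / gamma(0). Sigma^2 cancels.
  numerator   = (1)*(0.003) + (0.003)*(-0.789) = 0.000633.
  denominator = (1)^2 + (0.003)^2 + (-0.789)^2 = 1.62253.
  rho(1) = 0.000633 / 1.62253 = 0.0004.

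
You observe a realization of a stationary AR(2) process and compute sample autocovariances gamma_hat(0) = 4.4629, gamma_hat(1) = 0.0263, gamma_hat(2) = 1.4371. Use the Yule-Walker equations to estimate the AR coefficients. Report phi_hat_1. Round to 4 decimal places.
\hat\phi_{1} = 0.0040

The Yule-Walker equations for an AR(p) process read, in matrix form,
  Gamma_p phi = r_p,   with   (Gamma_p)_{ij} = gamma(|i - j|),
                       (r_p)_i = gamma(i),   i,j = 1..p.
Substitute the sample gammas (Toeplitz matrix and right-hand side of size 2):
  Gamma_p = [[4.4629, 0.0263], [0.0263, 4.4629]]
  r_p     = [0.0263, 1.4371]
Written out:
  4.4629 phi_1 + 0.0263 phi_2 = 0.0263
  0.0263 phi_1 + 4.4629 phi_2 = 1.4371
Solve by Cramer's rule:
  det = gamma(0)^2 - gamma(1)^2 = (4.4629)^2 - (0.0263)^2 = 19.91747641 - 0.00069169 = 19.91678472
  phi_hat_1 = [gamma(1) gamma(0) - gamma(1) gamma(2)] / det = [(0.0263)(4.4629) - (0.0263)(1.4371)] / 19.91678472 = 0.07957854 / 19.91678472 = 0.004
  phi_hat_2 = [gamma(0) gamma(2) - gamma(1)^2] / det = [(4.4629)(1.4371) - (0.0263)^2] / 19.91678472 = 6.4129419 / 19.91678472 = 0.322
So phi_hat = [0.0040, 0.3220].
Therefore phi_hat_1 = 0.0040.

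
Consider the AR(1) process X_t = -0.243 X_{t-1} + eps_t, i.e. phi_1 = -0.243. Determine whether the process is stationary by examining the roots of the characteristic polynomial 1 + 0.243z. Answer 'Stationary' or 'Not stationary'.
\text{Stationary}

The AR(p) characteristic polynomial is P(z) = 1 + 0.243z.
Stationarity requires all roots to lie outside the unit circle, i.e. |z| > 1 for every root.
This is linear in z: 1 + (0.243) z = 0  =>  z = -1/(0.243) = -4.115226,  |z| = 4.115226.
Moduli of all roots: 4.1152.
All moduli strictly greater than 1? Yes.
Verdict: Stationary.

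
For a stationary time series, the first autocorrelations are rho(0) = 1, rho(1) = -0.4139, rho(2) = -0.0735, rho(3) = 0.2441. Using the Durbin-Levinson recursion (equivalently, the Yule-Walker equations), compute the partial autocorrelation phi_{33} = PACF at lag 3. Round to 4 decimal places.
\phi_{33} = 0.1090

The PACF at lag k is phi_{kk}, the last component of the solution
to the Yule-Walker system G_k phi = r_k where
  (G_k)_{ij} = rho(|i - j|), (r_k)_i = rho(i), i,j = 1..k.
Equivalently, Durbin-Levinson gives phi_{kk} iteratively:
  phi_{11} = rho(1)
  phi_{kk} = [rho(k) - sum_{j=1..k-1} phi_{k-1,j} rho(k-j)]
            / [1 - sum_{j=1..k-1} phi_{k-1,j} rho(j)],
  phi_{k,j} = phi_{k-1,j} - phi_{kk} phi_{k-1,k-j},  j = 1..k-1.
Step k = 1:
  phi_11 = rho(1) = -0.4139.
Step k = 2:
  phi_22 = [rho(2) - phi_11 rho(1)] / [1 - phi_11 rho(1)] = [-0.0735 - (-0.4139)(-0.4139)] / [1 - (-0.4139)(-0.4139)]
         = -0.24481321 / 0.82868679 = -0.295423.
  Update: phi_21 = phi_11 - phi_22 phi_11 = -0.4139 - (-0.295423)(-0.4139) = -0.536176.
Step k = 3:
  phi_33 = [rho(3) - phi_21 rho(2) - phi_22 rho(1)] / [1 - phi_21 rho(1) - phi_22 rho(2)]
    numerator   = 0.2441 - (-0.536176)(-0.0735) - (-0.295423)(-0.4139) = 0.08241548
    denominator = 1 - (-0.536176)(-0.4139) - (-0.295423)(-0.0735) = 0.75636332
  phi_33 = 0.08241548 / 0.75636332 = 0.109.
Therefore phi_{33} = 0.1090.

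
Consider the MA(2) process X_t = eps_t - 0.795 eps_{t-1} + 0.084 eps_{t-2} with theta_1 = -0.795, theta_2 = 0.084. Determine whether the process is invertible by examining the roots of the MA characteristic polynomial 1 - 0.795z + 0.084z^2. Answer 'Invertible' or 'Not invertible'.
\text{Invertible}

The MA(q) characteristic polynomial is P(z) = 1 - 0.795z + 0.084z^2.
Invertibility requires all roots to lie outside the unit circle, i.e. |z| > 1 for every root.
Set 1 + (-0.795) z + (0.084) z^2 = 0, i.e. a z^2 + b z + c = 0 with a = 0.084, b = -0.795, c = 1.
Discriminant D = b^2 - 4ac = (-0.795)^2 - 4*(0.084)*1 = 0.632025 - (0.336) = 0.296025.
D >= 0, so the roots are real: z = (-b +/- sqrt(D)) / (2a) = (0.795 +/- 0.544082) / (0.168).
  z_1 = (0.795 + 0.544082) / (0.168) = 7.9707,   |z_1| = 7.9707.
  z_2 = (0.795 - 0.544082) / (0.168) = 1.4936,   |z_2| = 1.4936.
Moduli of all roots: 7.9707, 1.4936.
All moduli strictly greater than 1? Yes.
Verdict: Invertible.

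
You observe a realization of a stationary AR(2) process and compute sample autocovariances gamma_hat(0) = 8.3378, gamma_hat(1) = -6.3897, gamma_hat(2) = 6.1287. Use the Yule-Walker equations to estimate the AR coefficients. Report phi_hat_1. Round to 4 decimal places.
\hat\phi_{1} = -0.4920

The Yule-Walker equations for an AR(p) process read, in matrix form,
  Gamma_p phi = r_p,   with   (Gamma_p)_{ij} = gamma(|i - j|),
                       (r_p)_i = gamma(i),   i,j = 1..p.
Substitute the sample gammas (Toeplitz matrix and right-hand side of size 2):
  Gamma_p = [[8.3378, -6.3897], [-6.3897, 8.3378]]
  r_p     = [-6.3897, 6.1287]
Written out:
  8.3378 phi_1 - 6.3897 phi_2 = -6.3897
  -6.3897 phi_1 + 8.3378 phi_2 = 6.1287
Solve by Cramer's rule:
  det = gamma(0)^2 - gamma(1)^2 = (8.3378)^2 - (-6.3897)^2 = 69.51890884 - 40.82826609 = 28.69064275
  phi_hat_1 = [gamma(1) gamma(0) - gamma(1) gamma(2)] / det = [(-6.3897)(8.3378) - (-6.3897)(6.1287)] / 28.69064275 = -14.11548627 / 28.69064275 = -0.492
  phi_hat_2 = [gamma(0) gamma(2) - gamma(1)^2] / det = [(8.3378)(6.1287) - (-6.3897)^2] / 28.69064275 = 10.27160877 / 28.69064275 = 0.358
So phi_hat = [-0.4920, 0.3580].
Therefore phi_hat_1 = -0.4920.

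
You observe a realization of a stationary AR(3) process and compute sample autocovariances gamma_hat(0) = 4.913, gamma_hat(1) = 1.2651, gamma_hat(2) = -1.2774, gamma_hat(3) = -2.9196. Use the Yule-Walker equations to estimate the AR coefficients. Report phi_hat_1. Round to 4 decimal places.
\hat\phi_{1} = 0.1710

The Yule-Walker equations for an AR(p) process read, in matrix form,
  Gamma_p phi = r_p,   with   (Gamma_p)_{ij} = gamma(|i - j|),
                       (r_p)_i = gamma(i),   i,j = 1..p.
Substitute the sample gammas (Toeplitz matrix and right-hand side of size 3):
  Gamma_p = [[4.913, 1.2651, -1.2774], [1.2651, 4.913, 1.2651], [-1.2774, 1.2651, 4.913]]
  r_p     = [1.2651, -1.2774, -2.9196]
Written out (R1..R3):
  (R1) 4.913 phi_1 + 1.2651 phi_2 - 1.2774 phi_3 = 1.2651
  (R2) 1.2651 phi_1 + 4.913 phi_2 + 1.2651 phi_3 = -1.2774
  (R3) -1.2774 phi_1 + 1.2651 phi_2 + 4.913 phi_3 = -2.9196
Gaussian elimination:
  R2 <- R2 - (1.2651/4.913) R1 = R2 - (0.257501) R1:  4.587236 phi_2 + 1.594031 phi_3 = -1.603164
  R3 <- R3 - (-1.2774/4.913) R1 = R3 - (-0.260004) R1:  1.594031 phi_2 + 4.580871 phi_3 = -2.590669
  R3 <- R3 - (1.594031/4.587236) R2 = R3 - (0.347493) R2:  4.026957 phi_3 = -2.033581
Back-substitution:
  phi_hat_3 = -2.033581 / 4.026957 = -0.504992
  phi_hat_2 = (-1.603164 - (1.594031)(-0.504992)) / 4.587236 = -0.174003
  phi_hat_1 = (1.2651 - (1.2651)(-0.174003) - (-1.2774)(-0.504992)) / 4.913 = 0.171006
So phi_hat = [0.1710, -0.1740, -0.5050].
Therefore phi_hat_1 = 0.1710.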